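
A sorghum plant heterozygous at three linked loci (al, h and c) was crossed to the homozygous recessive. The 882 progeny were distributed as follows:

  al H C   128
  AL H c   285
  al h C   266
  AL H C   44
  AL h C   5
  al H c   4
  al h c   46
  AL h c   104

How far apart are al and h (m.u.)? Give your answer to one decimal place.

The two most frequent reciprocal classes, al h C and AL H c, are the parental types, so the F1 was al h C / AL H c.
The two rarest classes, AL h C and al H c, are the double crossovers. Comparing them with the parentals, only the al allele has switched, so al is the middle locus and the order is h – al – c.
Crossovers in the h–al interval produce the single-crossover classes al H C and AL h c (128 + 104 = 232) plus the double crossovers (9).
RF(h–al) = (232 + 9) / 882 = 241/882 = 0.2732 → 27.3 m.u.

27.3 m.u.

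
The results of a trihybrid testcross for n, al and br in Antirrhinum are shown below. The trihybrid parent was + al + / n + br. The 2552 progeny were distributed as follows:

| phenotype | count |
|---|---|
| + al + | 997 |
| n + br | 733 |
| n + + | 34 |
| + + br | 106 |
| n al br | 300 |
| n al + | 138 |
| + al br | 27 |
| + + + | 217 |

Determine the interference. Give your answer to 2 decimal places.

The two rarest classes, + al br and n + +, are the double crossovers. Comparing them with the parentals, only the br allele has switched, so br is the middle locus and the order is al – br – n.
al–br: (517 + 61)/2552 = 0.2265; br–n: (244 + 61)/2552 = 0.1195.
Expected DCO frequency = 0.2265 × 0.1195 ≈ 0.02707; observed = 61/2552 ≈ 0.02390.
Coefficient of coincidence = 0.02390/0.02707 ≈ 0.88; interference = 1 − 0.88 = 0.12.

0.12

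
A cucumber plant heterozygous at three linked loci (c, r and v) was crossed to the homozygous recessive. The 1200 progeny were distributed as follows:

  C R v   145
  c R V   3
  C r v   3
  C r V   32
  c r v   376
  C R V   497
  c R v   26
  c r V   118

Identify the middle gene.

The two most frequent reciprocal classes, C R V and c r v, are the parental types, so the F1 was C R V / c r v.
The two rarest classes, c R V and C r v, are the double crossovers. Comparing them with the parentals, only the c allele has switched, so c is the middle locus and the order is r – c – v.

c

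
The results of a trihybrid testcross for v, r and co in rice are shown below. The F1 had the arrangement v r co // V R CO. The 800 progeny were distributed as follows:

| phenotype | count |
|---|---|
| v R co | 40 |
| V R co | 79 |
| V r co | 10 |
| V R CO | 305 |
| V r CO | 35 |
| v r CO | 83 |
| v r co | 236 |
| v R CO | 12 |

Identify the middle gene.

The two rarest classes, V r co and v R CO, are the double crossovers. Comparing them with the parentals, only the v allele has switched, so v is the middle locus and the order is r – v – co.

v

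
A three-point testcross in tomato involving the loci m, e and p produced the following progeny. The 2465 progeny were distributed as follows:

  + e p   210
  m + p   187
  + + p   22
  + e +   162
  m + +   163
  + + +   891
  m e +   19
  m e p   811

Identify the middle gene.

The two most frequent reciprocal classes, + + + and m e p, are the parental types, so the F1 was + + + / m e p.
The two rarest classes, + + p and m e +, are the double crossovers. Comparing them with the parentals, only the p allele has switched, so p is the middle locus and the order is m – p – e.

p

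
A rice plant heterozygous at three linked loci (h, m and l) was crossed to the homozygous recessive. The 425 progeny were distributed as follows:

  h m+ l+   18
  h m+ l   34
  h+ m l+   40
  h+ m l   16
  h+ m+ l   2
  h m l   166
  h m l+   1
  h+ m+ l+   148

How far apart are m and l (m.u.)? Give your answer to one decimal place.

18.1 m.u.

The two most frequent reciprocal classes, h m l and h+ m+ l+, are the parental types, so the F1 was h m l / h+ m+ l+.
The two rarest classes, h m l+ and h+ m+ l, are the double crossovers. Comparing them with the parentals, only the l allele has switched, so l is the middle locus and the order is m – l – h.
Crossovers in the m–l interval produce the single-crossover classes h m+ l and h+ m l+ (34 + 40 = 74) plus the double crossovers (3).
RF(m–l) = (74 + 3) / 425 = 77/425 = 0.1812 → 18.1 m.u.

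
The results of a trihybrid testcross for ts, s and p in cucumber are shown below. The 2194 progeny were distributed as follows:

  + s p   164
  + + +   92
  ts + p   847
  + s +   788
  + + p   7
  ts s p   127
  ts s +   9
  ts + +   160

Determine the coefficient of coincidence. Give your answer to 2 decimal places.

0.44

The two most frequent reciprocal classes, + s + and ts + p, are the parental types, so the F1 was + s + / ts + p.
The two rarest classes, ts s + and + + p, are the double crossovers. Comparing them with the parentals, only the ts allele has switched, so ts is the middle locus and the order is s – ts – p.
s–ts: (219 + 16)/2194 = 0.1071; ts–p: (324 + 16)/2194 = 0.1550.
Expected DCO frequency = 0.1071 × 0.1550 ≈ 0.01660; observed = 16/2194 ≈ 0.00729.
Coefficient of coincidence = 0.00729/0.01660 ≈ 0.44.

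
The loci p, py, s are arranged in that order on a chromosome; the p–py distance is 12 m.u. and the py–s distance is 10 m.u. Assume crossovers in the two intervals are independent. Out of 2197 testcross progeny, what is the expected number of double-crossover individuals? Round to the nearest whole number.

26

Map distances give recombination frequencies of 0.120 and 0.100 for the two intervals.
With no interference, expected double-crossover frequency = 0.120 × 0.100 = 0.01200.
Expected number = 0.01200 × 2197 = 26.36 ≈ 26.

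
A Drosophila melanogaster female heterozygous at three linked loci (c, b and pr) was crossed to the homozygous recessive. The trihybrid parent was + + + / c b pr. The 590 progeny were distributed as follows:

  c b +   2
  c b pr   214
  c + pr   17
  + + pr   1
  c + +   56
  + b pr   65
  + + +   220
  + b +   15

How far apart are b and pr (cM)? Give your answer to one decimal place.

5.9 cM

The two rarest classes, + + pr and c b +, are the double crossovers. Comparing them with the parentals, only the pr allele has switched, so pr is the middle locus and the order is c – pr – b.
Crossovers in the pr–b interval produce the single-crossover classes + b + and c + pr (15 + 17 = 32) plus the double crossovers (3).
RF(pr–b) = (32 + 3) / 590 = 35/590 = 0.0593 → 5.9 cM.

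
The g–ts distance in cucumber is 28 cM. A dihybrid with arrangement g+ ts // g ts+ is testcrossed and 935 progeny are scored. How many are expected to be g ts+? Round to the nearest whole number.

337

A map distance of 28 cM corresponds to a recombination frequency of 0.280.
The F1 is g+ ts / g ts+, so g ts+ is a parental gamete class with expected frequency (1 − r)/2 = 0.720/2 = 0.3600.
Expected number = 0.3600 × 935 = 336.60 ≈ 337.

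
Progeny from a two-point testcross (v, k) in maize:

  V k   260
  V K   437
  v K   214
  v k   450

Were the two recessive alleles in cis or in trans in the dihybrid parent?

The two most frequent classes are V K (437) and v k (450); these are the parental (non-recombinant) types.
So the F1 carried V K on one chromosome and v k on the other — the recessive alleles are on the same chromosome (cis / coupling).

cis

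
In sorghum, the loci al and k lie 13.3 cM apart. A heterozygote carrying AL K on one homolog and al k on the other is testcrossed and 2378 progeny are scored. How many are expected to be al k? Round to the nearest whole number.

A map distance of 13.3 cM corresponds to a recombination frequency of 0.133.
The F1 is AL K / al k, so al k is a parental gamete class with expected frequency (1 − r)/2 = 0.867/2 = 0.4335.
Expected number = 0.4335 × 2378 = 1030.86 ≈ 1031.

1031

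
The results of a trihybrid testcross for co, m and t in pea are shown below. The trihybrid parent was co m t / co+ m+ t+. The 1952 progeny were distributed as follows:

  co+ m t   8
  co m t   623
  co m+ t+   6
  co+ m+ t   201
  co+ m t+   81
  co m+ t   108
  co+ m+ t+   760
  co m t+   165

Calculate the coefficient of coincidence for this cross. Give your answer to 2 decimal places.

0.35

The two rarest classes, co+ m t and co m+ t+, are the double crossovers. Comparing them with the parentals, only the co allele has switched, so co is the middle locus and the order is t – co – m.
t–co: (366 + 14)/1952 = 0.1947; co–m: (189 + 14)/1952 = 0.1040.
Expected DCO frequency = 0.1947 × 0.1040 ≈ 0.02025; observed = 14/1952 ≈ 0.00717.
Coefficient of coincidence = 0.00717/0.02025 ≈ 0.35.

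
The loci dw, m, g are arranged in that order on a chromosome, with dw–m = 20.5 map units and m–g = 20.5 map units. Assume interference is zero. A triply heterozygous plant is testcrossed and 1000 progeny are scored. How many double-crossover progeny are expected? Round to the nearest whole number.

42

Map distances give recombination frequencies of 0.205 and 0.205 for the two intervals.
With no interference, expected double-crossover frequency = 0.205 × 0.205 = 0.04202.
Expected number = 0.04202 × 1000 = 42.02 ≈ 42.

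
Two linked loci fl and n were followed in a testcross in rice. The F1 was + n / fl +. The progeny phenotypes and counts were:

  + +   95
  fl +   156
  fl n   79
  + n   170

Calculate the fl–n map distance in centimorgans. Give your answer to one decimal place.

The recombinant classes are + + and fl n: 95 + 79 = 174.
Recombination frequency = 174/500 = 0.3480 ≈ 34.8%, i.e. 34.8 centimorgans.

34.8 centimorgans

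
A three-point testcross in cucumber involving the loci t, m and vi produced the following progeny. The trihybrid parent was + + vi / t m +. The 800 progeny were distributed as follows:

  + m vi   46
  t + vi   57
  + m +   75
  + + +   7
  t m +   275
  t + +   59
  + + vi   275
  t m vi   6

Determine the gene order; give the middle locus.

vi

The two rarest classes, + + + and t m vi, are the double crossovers. Comparing them with the parentals, only the vi allele has switched, so vi is the middle locus and the order is m – vi – t.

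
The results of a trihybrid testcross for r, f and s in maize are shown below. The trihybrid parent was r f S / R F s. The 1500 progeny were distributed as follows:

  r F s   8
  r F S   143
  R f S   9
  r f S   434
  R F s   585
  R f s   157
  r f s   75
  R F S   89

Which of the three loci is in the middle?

The two rarest classes, R f S and r F s, are the double crossovers. Comparing them with the parentals, only the r allele has switched, so r is the middle locus and the order is f – r – s.

r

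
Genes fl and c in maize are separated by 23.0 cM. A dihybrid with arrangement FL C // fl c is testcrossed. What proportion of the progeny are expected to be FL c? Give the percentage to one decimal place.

A map distance of 23.0 cM corresponds to a recombination frequency of 0.230.
The F1 is FL C / fl c, so FL c is a recombinant gamete class with expected frequency r/2 = 0.230/2 = 0.1150.
That is 0.1150 = 11.5% of the progeny.

11.5%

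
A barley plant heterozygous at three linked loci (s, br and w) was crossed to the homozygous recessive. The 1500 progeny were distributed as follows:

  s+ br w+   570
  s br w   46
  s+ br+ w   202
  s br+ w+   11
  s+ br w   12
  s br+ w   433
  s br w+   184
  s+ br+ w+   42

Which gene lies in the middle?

w

The two most frequent reciprocal classes, s+ br w+ and s br+ w, are the parental types, so the F1 was s+ br w+ / s br+ w.
The two rarest classes, s+ br w and s br+ w+, are the double crossovers. Comparing them with the parentals, only the w allele has switched, so w is the middle locus and the order is s – w – br.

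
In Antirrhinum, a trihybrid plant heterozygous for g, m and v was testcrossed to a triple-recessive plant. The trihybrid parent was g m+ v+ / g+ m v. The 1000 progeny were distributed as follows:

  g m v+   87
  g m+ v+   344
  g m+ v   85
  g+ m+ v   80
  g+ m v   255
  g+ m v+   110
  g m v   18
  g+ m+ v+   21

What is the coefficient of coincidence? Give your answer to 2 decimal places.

The two rarest classes, g+ m+ v+ and g m v, are the double crossovers. Comparing them with the parentals, only the g allele has switched, so g is the middle locus and the order is v – g – m.
v–g: (195 + 39)/1000 = 0.2340; g–m: (167 + 39)/1000 = 0.2060.
Expected DCO frequency = 0.2340 × 0.2060 ≈ 0.04820; observed = 39/1000 ≈ 0.03900.
Coefficient of coincidence = 0.03900/0.04820 ≈ 0.81.

0.81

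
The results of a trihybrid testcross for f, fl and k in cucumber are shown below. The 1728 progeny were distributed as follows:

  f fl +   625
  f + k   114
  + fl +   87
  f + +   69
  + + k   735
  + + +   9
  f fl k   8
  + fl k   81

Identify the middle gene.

k

The two most frequent reciprocal classes, f fl + and + + k, are the parental types, so the F1 was f fl + / + + k.
The two rarest classes, f fl k and + + +, are the double crossovers. Comparing them with the parentals, only the k allele has switched, so k is the middle locus and the order is fl – k – f.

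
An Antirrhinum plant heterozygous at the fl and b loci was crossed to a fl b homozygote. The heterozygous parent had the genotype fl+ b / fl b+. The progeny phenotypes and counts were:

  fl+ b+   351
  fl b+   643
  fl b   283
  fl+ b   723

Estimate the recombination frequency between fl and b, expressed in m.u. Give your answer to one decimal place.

31.7 m.u.

The recombinant classes are fl+ b+ and fl b: 351 + 283 = 634.
Recombination frequency = 634/2000 = 0.3170 ≈ 31.7%, i.e. 31.7 m.u.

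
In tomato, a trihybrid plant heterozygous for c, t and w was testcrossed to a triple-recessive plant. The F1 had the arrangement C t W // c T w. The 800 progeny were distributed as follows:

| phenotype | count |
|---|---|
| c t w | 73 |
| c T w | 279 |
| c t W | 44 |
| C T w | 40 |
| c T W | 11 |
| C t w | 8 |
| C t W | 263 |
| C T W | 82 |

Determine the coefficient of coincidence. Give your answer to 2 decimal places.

The two rarest classes, C t w and c T W, are the double crossovers. Comparing them with the parentals, only the w allele has switched, so w is the middle locus and the order is t – w – c.
t–w: (155 + 19)/800 = 0.2175; w–c: (84 + 19)/800 = 0.1288.
Expected DCO frequency = 0.2175 × 0.1288 ≈ 0.02801; observed = 19/800 ≈ 0.02375.
Coefficient of coincidence = 0.02375/0.02801 ≈ 0.85.

0.85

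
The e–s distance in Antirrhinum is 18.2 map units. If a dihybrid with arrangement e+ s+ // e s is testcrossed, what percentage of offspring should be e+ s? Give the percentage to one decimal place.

A map distance of 18.2 map units corresponds to a recombination frequency of 0.182.
The F1 is e+ s+ / e s, so e+ s is a recombinant gamete class with expected frequency r/2 = 0.182/2 = 0.0910.
That is 0.0910 = 9.1% of the progeny.

9.1%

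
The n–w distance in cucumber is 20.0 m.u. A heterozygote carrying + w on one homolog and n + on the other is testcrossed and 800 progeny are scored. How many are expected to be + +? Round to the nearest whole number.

80

A map distance of 20.0 m.u. corresponds to a recombination frequency of 0.200.
The F1 is + w / n +, so + + is a recombinant gamete class with expected frequency r/2 = 0.200/2 = 0.1000.
Expected number = 0.1000 × 800 = 80.00 ≈ 80.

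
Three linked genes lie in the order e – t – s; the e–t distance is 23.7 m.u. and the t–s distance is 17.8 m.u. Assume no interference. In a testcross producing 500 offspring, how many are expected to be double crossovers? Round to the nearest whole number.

21

Map distances give recombination frequencies of 0.237 and 0.178 for the two intervals.
With no interference, expected double-crossover frequency = 0.237 × 0.178 = 0.04219.
Expected number = 0.04219 × 500 = 21.09 ≈ 21.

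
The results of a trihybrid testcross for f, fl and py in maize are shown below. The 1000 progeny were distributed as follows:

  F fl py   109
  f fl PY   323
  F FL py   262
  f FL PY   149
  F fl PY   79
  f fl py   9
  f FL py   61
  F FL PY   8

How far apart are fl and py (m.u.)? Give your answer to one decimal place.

27.5 m.u.

The two most frequent reciprocal classes, f fl PY and F FL py, are the parental types, so the F1 was f fl PY / F FL py.
The two rarest classes, f fl py and F FL PY, are the double crossovers. Comparing them with the parentals, only the py allele has switched, so py is the middle locus and the order is f – py – fl.
Crossovers in the py–fl interval produce the single-crossover classes f FL PY and F fl py (149 + 109 = 258) plus the double crossovers (17).
RF(py–fl) = (258 + 17) / 1000 = 275/1000 = 0.2750 → 27.5 m.u.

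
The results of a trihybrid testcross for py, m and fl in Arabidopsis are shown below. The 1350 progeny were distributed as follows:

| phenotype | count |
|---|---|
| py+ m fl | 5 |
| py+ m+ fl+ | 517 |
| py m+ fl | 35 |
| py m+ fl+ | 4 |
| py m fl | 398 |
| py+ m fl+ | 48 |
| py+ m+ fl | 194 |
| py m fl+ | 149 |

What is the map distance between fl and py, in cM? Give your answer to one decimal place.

26.1 cM

The two most frequent reciprocal classes, py+ m+ fl+ and py m fl, are the parental types, so the F1 was py+ m+ fl+ / py m fl.
The two rarest classes, py m+ fl+ and py+ m fl, are the double crossovers. Comparing them with the parentals, only the py allele has switched, so py is the middle locus and the order is m – py – fl.
Crossovers in the py–fl interval produce the single-crossover classes py+ m+ fl and py m fl+ (194 + 149 = 343) plus the double crossovers (9).
RF(py–fl) = (343 + 9) / 1350 = 352/1350 = 0.2607 → 26.1 cM.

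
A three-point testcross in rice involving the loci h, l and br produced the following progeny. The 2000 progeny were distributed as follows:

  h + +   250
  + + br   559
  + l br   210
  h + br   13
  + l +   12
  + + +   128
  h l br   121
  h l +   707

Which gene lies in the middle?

The two most frequent reciprocal classes, + + br and h l +, are the parental types, so the F1 was + + br / h l +.
The two rarest classes, h + br and + l +, are the double crossovers. Comparing them with the parentals, only the h allele has switched, so h is the middle locus and the order is l – h – br.

h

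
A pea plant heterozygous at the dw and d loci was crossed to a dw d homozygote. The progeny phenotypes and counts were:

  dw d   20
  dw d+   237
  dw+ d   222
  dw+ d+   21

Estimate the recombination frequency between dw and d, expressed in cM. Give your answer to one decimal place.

8.2 cM

The two most frequent classes, dw+ d (222) and dw d+ (237), are the parental types, so the F1 was dw+ d / dw d+.
The recombinant classes are dw+ d+ and dw d: 21 + 20 = 41.
Recombination frequency = 41/500 = 0.0820 ≈ 8.2%, i.e. 8.2 cM.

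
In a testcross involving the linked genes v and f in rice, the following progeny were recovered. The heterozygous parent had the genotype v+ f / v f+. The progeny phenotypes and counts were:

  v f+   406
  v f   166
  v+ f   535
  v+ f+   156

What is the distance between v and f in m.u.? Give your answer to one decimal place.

The recombinant classes are v+ f+ and v f: 156 + 166 = 322.
Recombination frequency = 322/1263 = 0.2549 ≈ 25.5%, i.e. 25.5 m.u.

25.5 m.u.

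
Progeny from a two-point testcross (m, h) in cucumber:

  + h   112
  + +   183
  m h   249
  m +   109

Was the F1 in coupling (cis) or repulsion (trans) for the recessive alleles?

cis

The two most frequent classes are + + (183) and m h (249); these are the parental (non-recombinant) types.
So the F1 carried + + on one chromosome and m h on the other — the recessive alleles are on the same chromosome (cis / coupling).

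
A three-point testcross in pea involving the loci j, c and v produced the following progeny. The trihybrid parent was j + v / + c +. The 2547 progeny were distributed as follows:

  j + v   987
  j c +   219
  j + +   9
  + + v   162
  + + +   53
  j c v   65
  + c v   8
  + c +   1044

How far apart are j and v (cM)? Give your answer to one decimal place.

15.6 cM

The two rarest classes, j + + and + c v, are the double crossovers. Comparing them with the parentals, only the v allele has switched, so v is the middle locus and the order is j – v – c.
Crossovers in the j–v interval produce the single-crossover classes + + v and j c + (162 + 219 = 381) plus the double crossovers (17).
RF(j–v) = (381 + 17) / 2547 = 398/2547 = 0.1563 → 15.6 cM.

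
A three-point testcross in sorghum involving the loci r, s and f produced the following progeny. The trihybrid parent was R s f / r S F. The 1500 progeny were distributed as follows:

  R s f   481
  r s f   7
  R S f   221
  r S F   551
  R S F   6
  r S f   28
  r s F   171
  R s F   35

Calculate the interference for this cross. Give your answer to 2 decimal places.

0.37

The two rarest classes, r s f and R S F, are the double crossovers. Comparing them with the parentals, only the r allele has switched, so r is the middle locus and the order is s – r – f.
s–r: (392 + 13)/1500 = 0.2700; r–f: (63 + 13)/1500 = 0.0507.
Expected DCO frequency = 0.2700 × 0.0507 ≈ 0.01369; observed = 13/1500 ≈ 0.00867.
Coefficient of coincidence = 0.00867/0.01369 ≈ 0.63; interference = 1 − 0.63 = 0.37.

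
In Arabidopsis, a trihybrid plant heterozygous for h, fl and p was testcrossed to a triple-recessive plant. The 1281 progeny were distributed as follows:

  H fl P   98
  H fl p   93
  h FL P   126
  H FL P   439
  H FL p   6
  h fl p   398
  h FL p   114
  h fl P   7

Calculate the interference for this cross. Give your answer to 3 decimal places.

0.681

The two most frequent reciprocal classes, H FL P and h fl p, are the parental types, so the F1 was H FL P / h fl p.
The two rarest classes, H FL p and h fl P, are the double crossovers. Comparing them with the parentals, only the p allele has switched, so p is the middle locus and the order is h – p – fl.
h–p: (219 + 13)/1281 = 0.1811; p–fl: (212 + 13)/1281 = 0.1756.
Expected DCO frequency = 0.1811 × 0.1756 ≈ 0.03180; observed = 13/1281 ≈ 0.01015.
Coefficient of coincidence = 0.01015/0.03180 ≈ 0.319; interference = 1 − 0.319 = 0.681.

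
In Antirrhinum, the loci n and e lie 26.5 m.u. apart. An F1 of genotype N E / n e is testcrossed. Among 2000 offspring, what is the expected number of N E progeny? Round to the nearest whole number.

735

A map distance of 26.5 m.u. corresponds to a recombination frequency of 0.265.
The F1 is N E / n e, so N E is a parental gamete class with expected frequency (1 − r)/2 = 0.735/2 = 0.3675.
Expected number = 0.3675 × 2000 = 735.00 ≈ 735.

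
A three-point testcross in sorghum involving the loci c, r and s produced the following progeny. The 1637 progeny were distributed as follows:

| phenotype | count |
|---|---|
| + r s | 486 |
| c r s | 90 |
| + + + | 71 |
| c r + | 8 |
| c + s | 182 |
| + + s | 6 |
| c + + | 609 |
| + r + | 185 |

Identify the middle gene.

r

The two most frequent reciprocal classes, + r s and c + +, are the parental types, so the F1 was + r s / c + +.
The two rarest classes, + + s and c r +, are the double crossovers. Comparing them with the parentals, only the r allele has switched, so r is the middle locus and the order is s – r – c.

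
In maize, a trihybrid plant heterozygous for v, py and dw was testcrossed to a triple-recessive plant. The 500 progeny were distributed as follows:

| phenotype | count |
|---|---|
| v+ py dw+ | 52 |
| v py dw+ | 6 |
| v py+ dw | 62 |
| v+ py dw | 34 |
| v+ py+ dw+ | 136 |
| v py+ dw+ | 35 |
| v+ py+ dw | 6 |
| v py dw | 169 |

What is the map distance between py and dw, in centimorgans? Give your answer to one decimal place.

The two most frequent reciprocal classes, v+ py+ dw+ and v py dw, are the parental types, so the F1 was v+ py+ dw+ / v py dw.
The two rarest classes, v+ py+ dw and v py dw+, are the double crossovers. Comparing them with the parentals, only the dw allele has switched, so dw is the middle locus and the order is py – dw – v.
Crossovers in the py–dw interval produce the single-crossover classes v+ py dw+ and v py+ dw (52 + 62 = 114) plus the double crossovers (12).
RF(py–dw) = (114 + 12) / 500 = 126/500 = 0.2520 → 25.2 centimorgans.

25.2 centimorgans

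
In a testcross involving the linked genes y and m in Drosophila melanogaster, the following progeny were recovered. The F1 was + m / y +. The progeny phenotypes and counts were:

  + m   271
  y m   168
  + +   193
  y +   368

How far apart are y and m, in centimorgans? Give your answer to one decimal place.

36.1 centimorgans

The recombinant classes are + + and y m: 193 + 168 = 361.
Recombination frequency = 361/1000 = 0.3610 ≈ 36.1%, i.e. 36.1 centimorgans.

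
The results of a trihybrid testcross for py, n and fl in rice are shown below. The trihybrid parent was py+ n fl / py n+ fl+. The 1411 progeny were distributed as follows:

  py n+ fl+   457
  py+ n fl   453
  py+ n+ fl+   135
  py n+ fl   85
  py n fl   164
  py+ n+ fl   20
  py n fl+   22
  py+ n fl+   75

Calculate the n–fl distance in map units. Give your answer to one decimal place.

The two rarest classes, py+ n+ fl and py n fl+, are the double crossovers. Comparing them with the parentals, only the n allele has switched, so n is the middle locus and the order is fl – n – py.
Crossovers in the fl–n interval produce the single-crossover classes py+ n fl+ and py n+ fl (75 + 85 = 160) plus the double crossovers (42).
RF(fl–n) = (160 + 42) / 1411 = 202/1411 = 0.1432 → 14.3 map units.

14.3 map units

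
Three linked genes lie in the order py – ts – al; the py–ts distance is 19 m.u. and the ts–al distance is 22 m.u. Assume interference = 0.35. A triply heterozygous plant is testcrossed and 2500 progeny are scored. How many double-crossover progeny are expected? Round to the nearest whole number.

68

Map distances give recombination frequencies of 0.190 and 0.220 for the two intervals.
With interference 0.35 (so coincidence = 0.65), expected double-crossover frequency = 0.190 × 0.220 × 0.65 = 0.02717.
Expected number = 0.02717 × 2500 = 67.93 ≈ 68.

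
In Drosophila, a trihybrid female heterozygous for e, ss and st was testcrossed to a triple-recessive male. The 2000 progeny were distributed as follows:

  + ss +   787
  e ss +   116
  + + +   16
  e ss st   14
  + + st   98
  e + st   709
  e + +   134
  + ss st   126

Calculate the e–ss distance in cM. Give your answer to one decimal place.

12.2 cM

The two most frequent reciprocal classes, e + st and + ss +, are the parental types, so the F1 was e + st / + ss +.
The two rarest classes, e ss st and + + +, are the double crossovers. Comparing them with the parentals, only the ss allele has switched, so ss is the middle locus and the order is st – ss – e.
Crossovers in the ss–e interval produce the single-crossover classes + + st and e ss + (98 + 116 = 214) plus the double crossovers (30).
RF(ss–e) = (214 + 30) / 2000 = 244/2000 = 0.1220 → 12.2 cM.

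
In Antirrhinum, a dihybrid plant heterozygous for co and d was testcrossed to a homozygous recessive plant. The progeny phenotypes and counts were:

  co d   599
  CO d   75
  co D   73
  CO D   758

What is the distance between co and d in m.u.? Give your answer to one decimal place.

9.8 m.u.

The two most frequent classes, CO D (758) and co d (599), are the parental types, so the F1 was CO D / co d.
The recombinant classes are CO d and co D: 75 + 73 = 148.
Recombination frequency = 148/1505 = 0.0983 ≈ 9.8%, i.e. 9.8 m.u.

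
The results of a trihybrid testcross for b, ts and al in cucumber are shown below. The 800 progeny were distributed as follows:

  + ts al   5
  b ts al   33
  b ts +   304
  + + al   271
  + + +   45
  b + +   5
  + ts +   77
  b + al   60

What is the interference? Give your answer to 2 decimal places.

The two most frequent reciprocal classes, b ts + and + + al, are the parental types, so the F1 was b ts + / + + al.
The two rarest classes, b + + and + ts al, are the double crossovers. Comparing them with the parentals, only the ts allele has switched, so ts is the middle locus and the order is b – ts – al.
b–ts: (137 + 10)/800 = 0.1837; ts–al: (78 + 10)/800 = 0.1100.
Expected DCO frequency = 0.1837 × 0.1100 ≈ 0.02021; observed = 10/800 ≈ 0.01250.
Coefficient of coincidence = 0.01250/0.02021 ≈ 0.62; interference = 1 − 0.62 = 0.38.

0.38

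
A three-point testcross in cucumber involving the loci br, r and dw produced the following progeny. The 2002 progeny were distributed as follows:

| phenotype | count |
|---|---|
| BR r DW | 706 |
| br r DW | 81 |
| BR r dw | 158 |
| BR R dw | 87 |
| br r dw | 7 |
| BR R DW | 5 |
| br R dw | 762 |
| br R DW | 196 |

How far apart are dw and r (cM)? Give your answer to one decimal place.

The two most frequent reciprocal classes, BR r DW and br R dw, are the parental types, so the F1 was BR r DW / br R dw.
The two rarest classes, BR R DW and br r dw, are the double crossovers. Comparing them with the parentals, only the r allele has switched, so r is the middle locus and the order is dw – r – br.
Crossovers in the dw–r interval produce the single-crossover classes BR r dw and br R DW (158 + 196 = 354) plus the double crossovers (12).
RF(dw–r) = (354 + 12) / 2002 = 366/2002 = 0.1828 → 18.3 cM.

18.3 cM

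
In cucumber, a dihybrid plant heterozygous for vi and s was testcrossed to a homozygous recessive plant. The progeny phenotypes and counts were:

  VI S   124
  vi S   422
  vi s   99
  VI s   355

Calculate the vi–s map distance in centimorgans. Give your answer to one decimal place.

22.3 centimorgans

The two most frequent classes, VI s (355) and vi S (422), are the parental types, so the F1 was VI s / vi S.
The recombinant classes are VI S and vi s: 124 + 99 = 223.
Recombination frequency = 223/1000 = 0.2230 ≈ 22.3%, i.e. 22.3 centimorgans.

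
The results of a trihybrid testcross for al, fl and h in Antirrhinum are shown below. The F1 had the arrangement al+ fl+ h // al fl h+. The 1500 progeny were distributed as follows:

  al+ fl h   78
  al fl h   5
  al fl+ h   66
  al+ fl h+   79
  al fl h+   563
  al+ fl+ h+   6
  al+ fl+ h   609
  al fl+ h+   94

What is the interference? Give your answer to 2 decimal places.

0.42

The two rarest classes, al+ fl+ h+ and al fl h, are the double crossovers. Comparing them with the parentals, only the h allele has switched, so h is the middle locus and the order is al – h – fl.
al–h: (145 + 11)/1500 = 0.1040; h–fl: (172 + 11)/1500 = 0.1220.
Expected DCO frequency = 0.1040 × 0.1220 ≈ 0.01269; observed = 11/1500 ≈ 0.00733.
Coefficient of coincidence = 0.00733/0.01269 ≈ 0.58; interference = 1 − 0.58 = 0.42.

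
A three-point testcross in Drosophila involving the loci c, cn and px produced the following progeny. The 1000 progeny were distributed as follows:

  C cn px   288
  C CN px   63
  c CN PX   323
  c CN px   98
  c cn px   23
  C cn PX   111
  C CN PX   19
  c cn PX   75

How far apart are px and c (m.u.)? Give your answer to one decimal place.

25.1 m.u.

The two most frequent reciprocal classes, C cn px and c CN PX, are the parental types, so the F1 was C cn px / c CN PX.
The two rarest classes, c cn px and C CN PX, are the double crossovers. Comparing them with the parentals, only the c allele has switched, so c is the middle locus and the order is px – c – cn.
Crossovers in the px–c interval produce the single-crossover classes C cn PX and c CN px (111 + 98 = 209) plus the double crossovers (42).
RF(px–c) = (209 + 42) / 1000 = 251/1000 = 0.2510 → 25.1 m.u.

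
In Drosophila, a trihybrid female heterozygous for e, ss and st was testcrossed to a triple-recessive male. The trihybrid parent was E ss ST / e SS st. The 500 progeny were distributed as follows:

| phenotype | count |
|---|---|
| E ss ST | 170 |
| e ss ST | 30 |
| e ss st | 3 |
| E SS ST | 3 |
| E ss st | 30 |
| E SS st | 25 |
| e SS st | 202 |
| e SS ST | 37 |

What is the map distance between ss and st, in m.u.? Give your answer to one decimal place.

The two rarest classes, E SS ST and e ss st, are the double crossovers. Comparing them with the parentals, only the ss allele has switched, so ss is the middle locus and the order is st – ss – e.
Crossovers in the st–ss interval produce the single-crossover classes E ss st and e SS ST (30 + 37 = 67) plus the double crossovers (6).
RF(st–ss) = (67 + 6) / 500 = 73/500 = 0.1460 → 14.6 m.u.

14.6 m.u.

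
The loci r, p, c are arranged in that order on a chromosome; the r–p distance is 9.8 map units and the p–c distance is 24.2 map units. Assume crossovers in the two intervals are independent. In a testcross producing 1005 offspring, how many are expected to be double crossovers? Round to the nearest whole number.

Map distances give recombination frequencies of 0.098 and 0.242 for the two intervals.
With no interference, expected double-crossover frequency = 0.098 × 0.242 = 0.02372.
Expected number = 0.02372 × 1005 = 23.83 ≈ 24.

24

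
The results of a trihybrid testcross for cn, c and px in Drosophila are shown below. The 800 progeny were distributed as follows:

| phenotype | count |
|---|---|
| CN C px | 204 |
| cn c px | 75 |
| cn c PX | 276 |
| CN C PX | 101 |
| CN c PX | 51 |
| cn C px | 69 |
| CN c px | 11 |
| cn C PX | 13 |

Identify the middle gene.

c

The two most frequent reciprocal classes, cn c PX and CN C px, are the parental types, so the F1 was cn c PX / CN C px.
The two rarest classes, cn C PX and CN c px, are the double crossovers. Comparing them with the parentals, only the c allele has switched, so c is the middle locus and the order is px – c – cn.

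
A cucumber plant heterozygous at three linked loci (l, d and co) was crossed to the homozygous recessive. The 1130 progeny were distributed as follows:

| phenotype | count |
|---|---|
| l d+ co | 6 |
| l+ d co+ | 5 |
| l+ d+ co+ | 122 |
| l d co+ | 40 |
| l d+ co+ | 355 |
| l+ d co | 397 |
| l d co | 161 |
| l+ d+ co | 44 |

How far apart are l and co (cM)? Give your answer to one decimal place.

The two most frequent reciprocal classes, l d+ co+ and l+ d co, are the parental types, so the F1 was l d+ co+ / l+ d co.
The two rarest classes, l d+ co and l+ d co+, are the double crossovers. Comparing them with the parentals, only the co allele has switched, so co is the middle locus and the order is d – co – l.
Crossovers in the co–l interval produce the single-crossover classes l+ d+ co+ and l d co (122 + 161 = 283) plus the double crossovers (11).
RF(co–l) = (283 + 11) / 1130 = 294/1130 = 0.2602 → 26.0 cM.

26.0 cM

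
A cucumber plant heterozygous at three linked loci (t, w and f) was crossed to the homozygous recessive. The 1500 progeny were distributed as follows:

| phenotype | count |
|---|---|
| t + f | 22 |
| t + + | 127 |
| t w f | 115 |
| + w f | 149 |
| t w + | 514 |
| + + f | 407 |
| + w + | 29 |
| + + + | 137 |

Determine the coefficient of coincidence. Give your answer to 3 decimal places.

0.772

The two most frequent reciprocal classes, t w + and + + f, are the parental types, so the F1 was t w + / + + f.
The two rarest classes, + w + and t + f, are the double crossovers. Comparing them with the parentals, only the t allele has switched, so t is the middle locus and the order is f – t – w.
f–t: (252 + 51)/1500 = 0.2020; t–w: (276 + 51)/1500 = 0.2180.
Expected DCO frequency = 0.2020 × 0.2180 ≈ 0.04404; observed = 51/1500 ≈ 0.03400.
Coefficient of coincidence = 0.03400/0.04404 ≈ 0.772.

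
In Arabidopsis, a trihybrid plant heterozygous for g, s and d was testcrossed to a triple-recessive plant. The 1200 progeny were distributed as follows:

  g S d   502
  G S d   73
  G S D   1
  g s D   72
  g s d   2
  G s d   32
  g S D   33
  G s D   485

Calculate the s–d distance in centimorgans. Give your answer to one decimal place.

5.7 centimorgans

The two most frequent reciprocal classes, G s D and g S d, are the parental types, so the F1 was G s D / g S d.
The two rarest classes, G S D and g s d, are the double crossovers. Comparing them with the parentals, only the s allele has switched, so s is the middle locus and the order is g – s – d.
Crossovers in the s–d interval produce the single-crossover classes G s d and g S D (32 + 33 = 65) plus the double crossovers (3).
RF(s–d) = (65 + 3) / 1200 = 68/1200 = 0.0567 → 5.7 centimorgans.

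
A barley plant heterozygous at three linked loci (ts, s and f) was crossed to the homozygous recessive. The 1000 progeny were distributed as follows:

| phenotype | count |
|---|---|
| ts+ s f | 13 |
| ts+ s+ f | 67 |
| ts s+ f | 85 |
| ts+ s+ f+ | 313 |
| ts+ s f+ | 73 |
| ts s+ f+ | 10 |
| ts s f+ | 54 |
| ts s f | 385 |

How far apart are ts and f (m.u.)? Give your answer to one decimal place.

The two most frequent reciprocal classes, ts+ s+ f+ and ts s f, are the parental types, so the F1 was ts+ s+ f+ / ts s f.
The two rarest classes, ts s+ f+ and ts+ s f, are the double crossovers. Comparing them with the parentals, only the ts allele has switched, so ts is the middle locus and the order is f – ts – s.
Crossovers in the f–ts interval produce the single-crossover classes ts+ s+ f and ts s f+ (67 + 54 = 121) plus the double crossovers (23).
RF(f–ts) = (121 + 23) / 1000 = 144/1000 = 0.1440 → 14.4 m.u.

14.4 m.u.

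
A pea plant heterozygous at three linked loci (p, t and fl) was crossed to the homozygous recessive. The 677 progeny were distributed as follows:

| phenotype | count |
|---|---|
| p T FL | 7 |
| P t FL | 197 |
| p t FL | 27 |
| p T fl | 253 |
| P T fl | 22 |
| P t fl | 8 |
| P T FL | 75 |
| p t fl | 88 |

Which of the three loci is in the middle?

The two most frequent reciprocal classes, p T fl and P t FL, are the parental types, so the F1 was p T fl / P t FL.
The two rarest classes, p T FL and P t fl, are the double crossovers. Comparing them with the parentals, only the fl allele has switched, so fl is the middle locus and the order is p – fl – t.

fl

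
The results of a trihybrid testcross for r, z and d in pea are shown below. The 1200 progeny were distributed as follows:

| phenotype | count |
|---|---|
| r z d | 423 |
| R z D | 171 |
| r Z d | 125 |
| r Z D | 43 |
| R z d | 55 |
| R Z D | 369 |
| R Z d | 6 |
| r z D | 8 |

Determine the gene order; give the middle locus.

The two most frequent reciprocal classes, r z d and R Z D, are the parental types, so the F1 was r z d / R Z D.
The two rarest classes, r z D and R Z d, are the double crossovers. Comparing them with the parentals, only the d allele has switched, so d is the middle locus and the order is r – d – z.

d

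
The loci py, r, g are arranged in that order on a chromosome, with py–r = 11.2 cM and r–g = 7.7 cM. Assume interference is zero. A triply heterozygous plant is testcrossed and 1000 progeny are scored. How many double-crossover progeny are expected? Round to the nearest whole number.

Map distances give recombination frequencies of 0.112 and 0.077 for the two intervals.
With no interference, expected double-crossover frequency = 0.112 × 0.077 = 0.00862.
Expected number = 0.00862 × 1000 = 8.62 ≈ 9.

9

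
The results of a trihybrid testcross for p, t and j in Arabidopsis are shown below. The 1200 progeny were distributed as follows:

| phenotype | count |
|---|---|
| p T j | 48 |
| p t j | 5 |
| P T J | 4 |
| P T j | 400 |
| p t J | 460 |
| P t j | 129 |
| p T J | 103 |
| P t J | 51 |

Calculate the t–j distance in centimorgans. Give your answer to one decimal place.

20.1 centimorgans

The two most frequent reciprocal classes, p t J and P T j, are the parental types, so the F1 was p t J / P T j.
The two rarest classes, p t j and P T J, are the double crossovers. Comparing them with the parentals, only the j allele has switched, so j is the middle locus and the order is p – j – t.
Crossovers in the j–t interval produce the single-crossover classes p T J and P t j (103 + 129 = 232) plus the double crossovers (9).
RF(j–t) = (232 + 9) / 1200 = 241/1200 = 0.2008 → 20.1 centimorgans.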